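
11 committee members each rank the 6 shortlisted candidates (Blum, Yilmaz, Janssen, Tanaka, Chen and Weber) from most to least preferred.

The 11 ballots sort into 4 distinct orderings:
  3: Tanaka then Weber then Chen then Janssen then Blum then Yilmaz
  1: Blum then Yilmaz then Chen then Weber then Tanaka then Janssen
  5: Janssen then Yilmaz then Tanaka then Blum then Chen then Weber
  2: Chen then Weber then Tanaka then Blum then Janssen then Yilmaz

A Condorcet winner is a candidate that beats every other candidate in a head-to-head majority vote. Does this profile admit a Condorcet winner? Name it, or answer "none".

Check each pair by majority over 11 ballots:
Blum vs Yilmaz: 3+1+2 = 6 for Blum, 5 for Yilmaz — Blum by 6–5.
Blum vs Janssen: Blum preferred on 1+2 = 3 ballots; Janssen wins 8–3.
Blum vs Tanaka: Blum preferred on 1 ballot; Tanaka wins 10–1.
Blum vs Chen: Blum is ranked higher on 1+5 = 6 ballots, Chen on 5. Blum wins 6–5.
Blum vs Weber: 6 to 5, Blum.
Yilmaz vs Janssen: 1 to 10, Janssen.
Yilmaz vs Tanaka: 1+5 = 6 for Yilmaz, 5 for Tanaka — Yilmaz by 6–5.
Yilmaz vs Chen: Yilmaz preferred on 1+5 = 6 ballots; Yilmaz wins 6–5.
Yilmaz vs Weber: Yilmaz is ranked higher on 1+5 = 6 ballots, Weber on 5. Yilmaz wins 6–5.
Janssen vs Tanaka: 5 to 6, Tanaka.
Janssen vs Chen: 5 to 6, Chen.
Janssen vs Weber: 5 to 6, Weber.
Tanaka vs Chen: Tanaka preferred on 3+5 = 8 ballots; Tanaka wins 8–3.
Tanaka vs Weber: 8 to 3, Tanaka.
Chen vs Weber: Chen is ranked higher on 1+5+2 = 8 ballots, Weber on 3. Chen wins 8–3.
Every candidate loses at least once (Blum loses to Janssen; Yilmaz loses to Blum; Janssen loses to Tanaka; Tanaka loses to Yilmaz; Chen loses to Blum; Weber loses to Blum). The majority relation contains the cycle Blum beats Yilmaz beats Tanaka beats Blum, so there is no Condorcet winner.

none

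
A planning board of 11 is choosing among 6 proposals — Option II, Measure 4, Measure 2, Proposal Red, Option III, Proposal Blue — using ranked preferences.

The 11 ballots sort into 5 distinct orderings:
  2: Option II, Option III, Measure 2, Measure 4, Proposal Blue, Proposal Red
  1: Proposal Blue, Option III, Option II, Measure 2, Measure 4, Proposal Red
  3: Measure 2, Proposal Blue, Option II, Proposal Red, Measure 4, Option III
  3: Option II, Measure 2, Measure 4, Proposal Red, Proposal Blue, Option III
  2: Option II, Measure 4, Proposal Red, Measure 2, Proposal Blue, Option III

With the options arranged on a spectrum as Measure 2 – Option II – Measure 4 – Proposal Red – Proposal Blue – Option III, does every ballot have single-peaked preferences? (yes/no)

no

Axis positions: Measure 2=1, Option II=2, Measure 4=3, Proposal Red=4, Proposal Blue=5, Option III=6.
Faction 1: ranking walks positions 2-6-1-3-5-4; Option III is ranked above Measure 4 even though Measure 4 lies between Option III and the peak Option II on the axis — preferences dip and rise again. Not single-peaked.
Faction 2: ranking walks positions 5-6-2-1-3-4; Option II is ranked above Proposal Red even though Proposal Red lies between Option II and the peak Proposal Blue on the axis — preferences dip and rise again. Not single-peaked.
Faction 3: ranking walks positions 1-5-2-4-3-6; Proposal Blue is ranked above Option II even though Option II lies between Proposal Blue and the peak Measure 2 on the axis — preferences dip and rise again. Not single-peaked.
Faction 4 (peak Option II at position 2): ranking walks positions 2-1-3-4-5-6, expanding outward from the peak — single-peaked.
Faction 5 (peak Option II at position 2): ranking walks positions 2-3-4-1-5-6, expanding outward from the peak — single-peaked.
Faction 1 violates single-peakedness, so the profile is not single-peaked on this axis.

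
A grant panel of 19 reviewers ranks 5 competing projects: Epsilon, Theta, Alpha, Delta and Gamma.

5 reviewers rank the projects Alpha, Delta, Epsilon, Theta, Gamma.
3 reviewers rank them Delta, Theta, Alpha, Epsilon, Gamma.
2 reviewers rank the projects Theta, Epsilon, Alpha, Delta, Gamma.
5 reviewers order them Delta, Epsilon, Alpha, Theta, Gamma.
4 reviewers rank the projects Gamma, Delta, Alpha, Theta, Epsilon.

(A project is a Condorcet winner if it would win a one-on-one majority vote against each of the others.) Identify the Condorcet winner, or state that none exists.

Check each pair by majority over 19 ballots:
Epsilon vs Theta: 5+5 = 10 for Epsilon, 9 for Theta — Epsilon by 10–9.
Epsilon vs Alpha: 2+5 = 7 for Epsilon, 12 for Alpha — Alpha by 12–7.
Epsilon vs Delta: Epsilon preferred on 2 ballots; Delta wins 17–2.
Epsilon vs Gamma: 5+3+2+5 = 15 for Epsilon, 4 for Gamma — Epsilon by 15–4.
Theta vs Alpha: Theta is ranked higher on 3+2 = 5 ballots, Alpha on 14. Alpha wins 14–5.
Theta vs Delta: Theta is ranked higher on 2 ballots, Delta on 17. Delta wins 17–2.
Theta vs Gamma: 5+3+2+5 = 15 for Theta, 4 for Gamma — Theta by 15–4.
Alpha vs Delta: Alpha preferred on 5+2 = 7 ballots; Delta wins 12–7.
Alpha vs Gamma: Alpha preferred on 5+3+2+5 = 15 ballots; Alpha wins 15–4.
Delta vs Gamma: Delta is ranked higher on 5+3+2+5 = 15 ballots, Gamma on 4. Delta wins 15–4.
Only Delta has no losses; Delta is the Condorcet winner.

Delta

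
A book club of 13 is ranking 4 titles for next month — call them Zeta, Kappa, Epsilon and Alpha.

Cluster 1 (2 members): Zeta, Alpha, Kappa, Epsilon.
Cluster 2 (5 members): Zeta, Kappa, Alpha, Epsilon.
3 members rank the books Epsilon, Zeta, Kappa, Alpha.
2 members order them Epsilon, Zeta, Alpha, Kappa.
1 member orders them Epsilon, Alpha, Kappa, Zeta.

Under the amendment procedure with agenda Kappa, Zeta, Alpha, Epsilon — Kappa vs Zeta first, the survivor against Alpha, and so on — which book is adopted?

Zeta

Round 1: Kappa vs Zeta — 1–12, Zeta advances.
Round 2: Zeta vs Alpha — 12–1, Zeta advances.
Round 3: Zeta vs Epsilon — 7–6, Zeta advances.
The agenda winner is Zeta.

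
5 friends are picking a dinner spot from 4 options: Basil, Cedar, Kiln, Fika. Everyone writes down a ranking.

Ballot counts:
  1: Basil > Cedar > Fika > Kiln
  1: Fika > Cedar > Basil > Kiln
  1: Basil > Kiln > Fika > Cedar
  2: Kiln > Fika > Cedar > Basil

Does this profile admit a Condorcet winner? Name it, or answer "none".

none

Head-to-head results (5 friends):
Basil vs Cedar: 1+1 = 2 for Basil, 3 for Cedar — Cedar by 3–2.
Basil vs Kiln: Basil preferred on 1+1+1 = 3 ballots; Basil wins 3–2.
Basil vs Fika: 2 to 3, Fika.
Cedar vs Kiln: 1+1 = 2 for Cedar, 3 for Kiln — Kiln by 3–2.
Cedar vs Fika: Cedar preferred on 1 ballot; Fika wins 4–1.
Kiln vs Fika: 1+2 = 3 for Kiln, 2 for Fika — Kiln by 3–2.
No restaurant is unbeaten: Basil loses to Cedar; Cedar loses to Kiln; Kiln loses to Basil; Fika loses to Kiln. In particular Basil → Kiln → Cedar → Basil is a majority cycle — no Condorcet winner exists.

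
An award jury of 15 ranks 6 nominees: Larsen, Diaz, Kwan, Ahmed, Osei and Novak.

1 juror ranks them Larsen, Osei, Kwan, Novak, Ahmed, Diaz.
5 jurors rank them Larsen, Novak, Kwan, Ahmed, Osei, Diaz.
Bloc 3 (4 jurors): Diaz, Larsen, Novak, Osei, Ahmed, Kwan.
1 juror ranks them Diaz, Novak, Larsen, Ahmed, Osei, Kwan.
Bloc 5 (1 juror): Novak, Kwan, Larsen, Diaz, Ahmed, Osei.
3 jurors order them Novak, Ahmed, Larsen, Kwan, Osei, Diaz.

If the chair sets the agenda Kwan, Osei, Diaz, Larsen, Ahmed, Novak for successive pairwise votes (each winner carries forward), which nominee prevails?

Round 1: Kwan vs Osei — 9–6, Kwan advances.
Round 2: Kwan vs Diaz — 10–5, Kwan advances.
Round 3: Kwan vs Larsen — 1–14, Larsen advances.
Round 4: Larsen vs Ahmed — 12–3, Larsen advances.
Round 5: Larsen vs Novak — 10–5, Larsen advances.
The agenda winner is Larsen.

Larsen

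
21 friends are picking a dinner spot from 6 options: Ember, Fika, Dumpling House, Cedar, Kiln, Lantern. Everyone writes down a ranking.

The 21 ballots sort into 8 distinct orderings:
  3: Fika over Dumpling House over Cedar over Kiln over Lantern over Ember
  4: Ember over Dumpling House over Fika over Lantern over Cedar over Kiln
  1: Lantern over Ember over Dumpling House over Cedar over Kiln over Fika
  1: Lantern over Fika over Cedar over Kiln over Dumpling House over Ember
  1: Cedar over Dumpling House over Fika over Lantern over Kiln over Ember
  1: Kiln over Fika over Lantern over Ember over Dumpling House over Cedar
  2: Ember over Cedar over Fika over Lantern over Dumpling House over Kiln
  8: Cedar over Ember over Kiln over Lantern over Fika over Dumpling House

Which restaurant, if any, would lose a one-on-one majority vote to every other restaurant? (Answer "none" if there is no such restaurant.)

none

Head-to-head results (21 friends):
Ember vs Fika: 4+1+2+8 = 15 for Ember, 6 for Fika — Ember by 15–6.
Ember vs Dumpling House: Ember preferred on 4+1+1+2+8 = 16 ballots; Ember wins 16–5.
Ember vs Cedar: 4+1+1+2 = 8 for Ember, 13 for Cedar — Cedar by 13–8.
Ember vs Kiln: Ember is ranked higher on 4+1+2+8 = 15 ballots, Kiln on 6. Ember wins 15–6.
Ember–Lantern: Ember 14–7.
Fika vs Dumpling House: Fika wins 15–6.
Fika vs Cedar: Fika is ranked higher on 3+4+1+1 = 9 ballots, Cedar on 12. Cedar wins 12–9.
Fika vs Kiln: Fika is ranked higher on 3+4+1+1+2 = 11 ballots, Kiln on 10. Fika wins 11–10.
Fika vs Lantern: Fika wins 11–10.
Dumpling House vs Cedar: Dumpling House preferred on 3+4+1+1 = 9 ballots; Cedar wins 12–9.
Dumpling House vs Kiln: Dumpling House preferred on 3+4+1+1+2 = 11 ballots; Dumpling House wins 11–10.
Dumpling House vs Lantern: 3+4+1 = 8 for Dumpling House, 13 for Lantern — Lantern by 13–8.
Cedar vs Kiln: Cedar wins 20–1.
Cedar vs Lantern: Cedar wins 14–7.
Kiln vs Lantern: Kiln is ranked higher on 3+1+8 = 12 ballots, Lantern on 9. Kiln wins 12–9.
Every restaurant wins at least one matchup (Ember beats Fika; Fika beats Dumpling House; Dumpling House beats Kiln; Cedar beats Ember; Kiln beats Lantern; Lantern beats Dumpling House), so there is no Condorcet loser.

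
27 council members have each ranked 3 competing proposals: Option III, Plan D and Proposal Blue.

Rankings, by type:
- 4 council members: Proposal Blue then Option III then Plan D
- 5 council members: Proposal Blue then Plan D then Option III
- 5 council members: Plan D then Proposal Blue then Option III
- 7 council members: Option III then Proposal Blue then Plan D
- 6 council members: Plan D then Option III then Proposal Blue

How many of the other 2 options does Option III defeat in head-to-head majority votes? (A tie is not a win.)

0

Option III against each rival (27 council members):
Option III vs Plan D: Option III is ranked higher on 4+7 = 11 ballots, Plan D on 16. Plan D wins 16–11.
Option III vs Proposal Blue: Proposal Blue, 14–13.
Option III beats no one; loses to Plan D, Proposal Blue — 0 pairwise wins.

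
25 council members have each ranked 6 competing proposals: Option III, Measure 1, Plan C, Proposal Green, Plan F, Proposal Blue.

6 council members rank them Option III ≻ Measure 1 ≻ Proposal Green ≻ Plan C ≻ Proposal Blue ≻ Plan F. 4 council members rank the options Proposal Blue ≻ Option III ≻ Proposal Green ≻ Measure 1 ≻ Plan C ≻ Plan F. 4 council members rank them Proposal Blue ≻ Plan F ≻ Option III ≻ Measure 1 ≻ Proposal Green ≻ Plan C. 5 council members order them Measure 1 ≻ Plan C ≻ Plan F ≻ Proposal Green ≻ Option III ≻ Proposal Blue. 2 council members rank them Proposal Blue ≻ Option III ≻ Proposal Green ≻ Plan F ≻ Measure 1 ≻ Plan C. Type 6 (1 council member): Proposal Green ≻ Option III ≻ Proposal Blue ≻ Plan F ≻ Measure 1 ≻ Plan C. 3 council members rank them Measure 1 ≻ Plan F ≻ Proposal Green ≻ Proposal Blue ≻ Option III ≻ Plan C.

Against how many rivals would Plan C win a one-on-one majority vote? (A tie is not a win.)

Plan C against each rival (25 council members):
Plan C–Option III: Option III 20–5.
Plan C vs Measure 1: 0 to 25, Measure 1.
Plan C vs Proposal Green: Proposal Green wins 20–5.
Plan C vs Plan F: 15 to 10, Plan C.
Plan C–Proposal Blue: Proposal Blue 14–11.
Plan C beats Plan F; loses to Option III, Measure 1, Proposal Green, Proposal Blue — 1 pairwise win.

1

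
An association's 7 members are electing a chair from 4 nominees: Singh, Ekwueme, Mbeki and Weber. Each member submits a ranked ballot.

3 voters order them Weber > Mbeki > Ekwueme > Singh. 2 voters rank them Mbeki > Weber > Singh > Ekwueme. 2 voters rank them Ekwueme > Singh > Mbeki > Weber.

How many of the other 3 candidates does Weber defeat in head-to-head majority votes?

2

Weber against each rival (7 voters):
Weber vs Singh: 3+2 = 5 for Weber, 2 for Singh — Weber by 5–2.
Weber vs Ekwueme: Weber wins 5–2.
Weber vs Mbeki: 3 to 4, Mbeki.
Weber beats Singh, Ekwueme; loses to Mbeki — 2 pairwise wins.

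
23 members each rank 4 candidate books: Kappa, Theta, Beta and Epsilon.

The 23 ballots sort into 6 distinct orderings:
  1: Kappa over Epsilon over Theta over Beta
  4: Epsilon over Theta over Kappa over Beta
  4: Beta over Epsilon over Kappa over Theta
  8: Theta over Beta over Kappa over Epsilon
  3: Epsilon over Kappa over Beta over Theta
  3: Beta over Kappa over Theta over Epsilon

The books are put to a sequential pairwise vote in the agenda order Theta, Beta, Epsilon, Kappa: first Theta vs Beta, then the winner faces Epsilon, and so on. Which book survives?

Round 1: Theta vs Beta — 13–10, Theta advances.
Round 2: Theta vs Epsilon — 11–12, Epsilon advances.
Round 3: Epsilon vs Kappa — 11–12, Kappa advances.
Kappa survives the agenda.

Kappa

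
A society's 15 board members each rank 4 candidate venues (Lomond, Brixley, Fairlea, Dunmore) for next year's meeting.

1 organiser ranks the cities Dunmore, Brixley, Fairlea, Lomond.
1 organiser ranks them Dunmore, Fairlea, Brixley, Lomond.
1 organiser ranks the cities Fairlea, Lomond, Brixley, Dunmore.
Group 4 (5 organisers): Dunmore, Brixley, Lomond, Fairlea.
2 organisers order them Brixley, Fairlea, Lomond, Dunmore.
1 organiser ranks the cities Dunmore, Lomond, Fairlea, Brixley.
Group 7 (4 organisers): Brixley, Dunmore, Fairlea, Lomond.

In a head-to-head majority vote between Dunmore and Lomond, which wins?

Ballots ranking Dunmore above Lomond: 1 + 1 + 5 + 1 + 4 = 12.
Ballots ranking Lomond above Dunmore: 15 − 12 = 3.
Dunmore wins the head-to-head 12–3.

Dunmore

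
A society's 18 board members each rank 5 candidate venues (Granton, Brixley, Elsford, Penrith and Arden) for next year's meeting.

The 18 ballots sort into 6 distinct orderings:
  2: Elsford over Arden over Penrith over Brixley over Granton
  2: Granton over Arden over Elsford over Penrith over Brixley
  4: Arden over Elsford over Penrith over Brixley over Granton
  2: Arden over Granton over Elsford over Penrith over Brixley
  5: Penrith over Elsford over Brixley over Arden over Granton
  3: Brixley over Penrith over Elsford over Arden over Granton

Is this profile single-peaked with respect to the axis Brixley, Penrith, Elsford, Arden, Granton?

yes

Axis positions: Brixley=1, Penrith=2, Elsford=3, Arden=4, Granton=5.
Type 1 (peak Elsford at position 3): ranking walks positions 3-4-2-1-5, expanding outward from the peak — single-peaked.
Type 2 (peak Granton at position 5): ranking walks positions 5-4-3-2-1, expanding outward from the peak — single-peaked.
Type 3 (peak Arden at position 4): ranking walks positions 4-3-2-1-5, expanding outward from the peak — single-peaked.
Type 4 (peak Arden at position 4): ranking walks positions 4-5-3-2-1, expanding outward from the peak — single-peaked.
Type 5 (peak Penrith at position 2): ranking walks positions 2-3-1-4-5, expanding outward from the peak — single-peaked.
Type 6 (peak Brixley at position 1): ranking walks positions 1-2-3-4-5, expanding outward from the peak — single-peaked.
Every ranking is single-peaked on this axis.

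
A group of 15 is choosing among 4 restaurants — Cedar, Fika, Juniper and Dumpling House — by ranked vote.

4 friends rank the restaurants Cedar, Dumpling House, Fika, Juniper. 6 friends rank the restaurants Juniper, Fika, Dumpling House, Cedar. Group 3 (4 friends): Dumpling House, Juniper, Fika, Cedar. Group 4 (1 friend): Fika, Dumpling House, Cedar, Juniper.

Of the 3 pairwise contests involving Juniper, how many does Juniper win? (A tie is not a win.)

2

Juniper against each rival (15 friends):
Juniper vs Cedar: 10 to 5, Juniper.
Juniper vs Fika: Juniper is ranked higher on 6+4 = 10 ballots, Fika on 5. Juniper wins 10–5.
Juniper vs Dumpling House: Juniper is ranked higher on 6 ballots, Dumpling House on 9. Dumpling House wins 9–6.
Juniper beats Cedar, Fika; loses to Dumpling House — 2 pairwise wins.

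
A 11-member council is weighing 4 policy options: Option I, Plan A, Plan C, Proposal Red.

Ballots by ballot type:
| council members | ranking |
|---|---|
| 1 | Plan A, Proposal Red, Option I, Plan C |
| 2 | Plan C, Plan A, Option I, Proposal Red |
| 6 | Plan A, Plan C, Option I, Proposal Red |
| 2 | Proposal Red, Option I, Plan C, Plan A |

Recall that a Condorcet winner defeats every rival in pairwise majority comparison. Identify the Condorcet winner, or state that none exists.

Plan A

Check each pair by majority over 11 ballots:
Option I–Plan A: Plan A 9–2.
Option I vs Plan C: Plan C, 8–3.
Option I–Proposal Red: Option I 8–3.
Plan A vs Plan C: Plan A wins 7–4.
Plan A–Proposal Red: Plan A 9–2.
Plan C–Proposal Red: Plan C 8–3.
Plan A wins every pairwise contest, so Plan A is the Condorcet winner.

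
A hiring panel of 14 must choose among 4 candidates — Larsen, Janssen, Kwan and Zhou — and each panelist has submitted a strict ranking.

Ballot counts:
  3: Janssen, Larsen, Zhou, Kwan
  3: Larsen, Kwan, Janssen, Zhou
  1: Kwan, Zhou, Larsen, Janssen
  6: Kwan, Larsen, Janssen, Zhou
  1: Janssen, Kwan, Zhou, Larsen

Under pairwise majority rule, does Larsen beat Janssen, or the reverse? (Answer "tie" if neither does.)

Ballots ranking Larsen above Janssen: 3 + 1 + 6 = 10.
Ballots ranking Janssen above Larsen: 14 − 10 = 4.
Larsen wins the head-to-head 10–4.

Larsen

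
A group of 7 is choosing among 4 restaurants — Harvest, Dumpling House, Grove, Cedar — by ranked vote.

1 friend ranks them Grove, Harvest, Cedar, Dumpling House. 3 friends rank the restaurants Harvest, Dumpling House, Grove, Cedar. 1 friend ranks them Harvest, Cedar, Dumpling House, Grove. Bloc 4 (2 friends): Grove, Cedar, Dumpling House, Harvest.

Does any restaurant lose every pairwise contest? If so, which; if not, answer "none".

Pairwise majorities:
Harvest vs Dumpling House: Harvest, 5–2.
Harvest–Grove: Harvest 4–3.
Harvest vs Cedar: 5 to 2, Harvest.
Dumpling House vs Grove: Dumpling House, 4–3.
Dumpling House–Cedar: Cedar 4–3.
Grove vs Cedar: Grove, 6–1.
Every restaurant wins at least one matchup (Harvest beats Dumpling House; Dumpling House beats Grove; Grove beats Cedar; Cedar beats Dumpling House), so there is no Condorcet loser.

none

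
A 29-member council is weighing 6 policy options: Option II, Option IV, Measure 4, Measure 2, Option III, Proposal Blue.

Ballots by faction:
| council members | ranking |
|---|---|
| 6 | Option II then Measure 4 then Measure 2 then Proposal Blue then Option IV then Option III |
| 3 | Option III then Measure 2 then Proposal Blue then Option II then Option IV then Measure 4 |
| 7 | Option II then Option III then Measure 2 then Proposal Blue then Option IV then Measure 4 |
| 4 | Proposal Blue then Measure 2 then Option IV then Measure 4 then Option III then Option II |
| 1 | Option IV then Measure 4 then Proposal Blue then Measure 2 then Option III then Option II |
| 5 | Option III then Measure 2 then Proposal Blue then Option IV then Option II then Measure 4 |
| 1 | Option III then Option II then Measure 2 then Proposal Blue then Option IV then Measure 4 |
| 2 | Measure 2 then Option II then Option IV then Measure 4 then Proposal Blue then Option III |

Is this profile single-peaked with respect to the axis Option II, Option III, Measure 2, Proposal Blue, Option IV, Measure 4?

no

Axis positions: Option II=1, Option III=2, Measure 2=3, Proposal Blue=4, Option IV=5, Measure 4=6.
Faction 1: ranking walks positions 1-6-3-4-5-2; Measure 4 is ranked above Option III even though Option III lies between Measure 4 and the peak Option II on the axis — preferences dip and rise again. Not single-peaked.
Faction 2 (peak Option III at position 2): ranking walks positions 2-3-4-1-5-6, expanding outward from the peak — single-peaked.
Faction 3 (peak Option II at position 1): ranking walks positions 1-2-3-4-5-6, expanding outward from the peak — single-peaked.
Faction 4 (peak Proposal Blue at position 4): ranking walks positions 4-3-5-6-2-1, expanding outward from the peak — single-peaked.
Faction 5 (peak Option IV at position 5): ranking walks positions 5-6-4-3-2-1, expanding outward from the peak — single-peaked.
Faction 6 (peak Option III at position 2): ranking walks positions 2-3-4-5-1-6, expanding outward from the peak — single-peaked.
Faction 7 (peak Option III at position 2): ranking walks positions 2-1-3-4-5-6, expanding outward from the peak — single-peaked.
Faction 8: ranking walks positions 3-1-5-6-4-2; Option II is ranked above Option III even though Option III lies between Option II and the peak Measure 2 on the axis — preferences dip and rise again. Not single-peaked.
Faction 1 violates single-peakedness, so the profile is not single-peaked on this axis.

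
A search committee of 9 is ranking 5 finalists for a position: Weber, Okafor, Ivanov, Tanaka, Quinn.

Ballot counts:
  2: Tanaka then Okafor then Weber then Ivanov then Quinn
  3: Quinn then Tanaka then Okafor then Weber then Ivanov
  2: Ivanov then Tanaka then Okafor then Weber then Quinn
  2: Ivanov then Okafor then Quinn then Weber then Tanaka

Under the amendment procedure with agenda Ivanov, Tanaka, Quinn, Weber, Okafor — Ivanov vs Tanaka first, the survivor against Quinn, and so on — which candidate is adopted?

Round 1: Ivanov vs Tanaka — 4–5, Tanaka advances.
Round 2: Tanaka vs Quinn — 4–5, Quinn advances.
Round 3: Quinn vs Weber — 5–4, Quinn advances.
Round 4: Quinn vs Okafor — 3–6, Okafor advances.
The agenda winner is Okafor.

Okafor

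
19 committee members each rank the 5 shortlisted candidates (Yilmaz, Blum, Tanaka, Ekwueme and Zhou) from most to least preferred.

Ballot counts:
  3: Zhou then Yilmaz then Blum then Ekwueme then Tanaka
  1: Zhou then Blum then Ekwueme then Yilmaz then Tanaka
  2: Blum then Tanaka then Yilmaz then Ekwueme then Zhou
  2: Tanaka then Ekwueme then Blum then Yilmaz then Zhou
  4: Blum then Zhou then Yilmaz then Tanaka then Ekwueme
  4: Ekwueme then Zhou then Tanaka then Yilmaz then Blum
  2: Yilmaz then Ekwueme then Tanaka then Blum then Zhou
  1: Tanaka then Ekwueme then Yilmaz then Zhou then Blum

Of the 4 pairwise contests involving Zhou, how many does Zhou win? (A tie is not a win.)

Zhou against each rival (19 committee members):
Zhou vs Yilmaz: Zhou, 12–7.
Zhou vs Blum: Zhou is ranked higher on 3+1+4+1 = 9 ballots, Blum on 10. Blum wins 10–9.
Zhou–Tanaka: Zhou 12–7.
Zhou–Ekwueme: Ekwueme 11–8.
Zhou beats Yilmaz, Tanaka; loses to Blum, Ekwueme — 2 pairwise wins.

2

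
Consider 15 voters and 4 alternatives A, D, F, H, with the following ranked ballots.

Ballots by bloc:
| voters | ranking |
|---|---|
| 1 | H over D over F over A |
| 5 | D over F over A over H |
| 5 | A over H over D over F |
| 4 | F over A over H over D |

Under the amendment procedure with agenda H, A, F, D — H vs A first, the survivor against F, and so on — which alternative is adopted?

D

Round 1: H vs A — 1–14, A advances.
Round 2: A vs F — 5–10, F advances.
Round 3: F vs D — 4–11, D advances.
The agenda winner is D.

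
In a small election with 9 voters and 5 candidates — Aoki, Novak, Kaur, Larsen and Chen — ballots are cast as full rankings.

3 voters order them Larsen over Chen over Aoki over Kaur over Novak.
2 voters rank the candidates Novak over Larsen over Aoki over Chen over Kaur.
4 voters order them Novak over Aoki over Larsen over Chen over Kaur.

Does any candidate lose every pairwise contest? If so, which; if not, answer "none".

Head-to-head results (9 voters):
Aoki vs Novak: Novak wins 6–3.
Aoki vs Kaur: Aoki wins 9–0.
Aoki vs Larsen: Larsen wins 5–4.
Aoki vs Chen: Aoki preferred on 2+4 = 6 ballots; Aoki wins 6–3.
Novak–Kaur: Novak 6–3.
Novak vs Larsen: 6 to 3, Novak.
Novak vs Chen: Novak, 6–3.
Kaur vs Larsen: Larsen, 9–0.
Kaur vs Chen: Chen, 9–0.
Larsen–Chen: Larsen 9–0.
Kaur is beaten in every head-to-head and is the Condorcet loser.

Kaur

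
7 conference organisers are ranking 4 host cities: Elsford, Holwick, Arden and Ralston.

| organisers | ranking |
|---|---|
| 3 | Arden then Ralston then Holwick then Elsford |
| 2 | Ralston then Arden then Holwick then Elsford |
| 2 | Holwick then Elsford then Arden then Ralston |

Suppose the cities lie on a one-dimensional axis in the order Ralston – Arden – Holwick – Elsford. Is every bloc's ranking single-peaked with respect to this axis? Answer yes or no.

yes

Axis positions: Ralston=1, Arden=2, Holwick=3, Elsford=4.
Bloc 1 (peak Arden at position 2): ranking walks positions 2-1-3-4, expanding outward from the peak — single-peaked.
Bloc 2 (peak Ralston at position 1): ranking walks positions 1-2-3-4, expanding outward from the peak — single-peaked.
Bloc 3 (peak Holwick at position 3): ranking walks positions 3-4-2-1, expanding outward from the peak — single-peaked.
Every ranking is single-peaked on this axis.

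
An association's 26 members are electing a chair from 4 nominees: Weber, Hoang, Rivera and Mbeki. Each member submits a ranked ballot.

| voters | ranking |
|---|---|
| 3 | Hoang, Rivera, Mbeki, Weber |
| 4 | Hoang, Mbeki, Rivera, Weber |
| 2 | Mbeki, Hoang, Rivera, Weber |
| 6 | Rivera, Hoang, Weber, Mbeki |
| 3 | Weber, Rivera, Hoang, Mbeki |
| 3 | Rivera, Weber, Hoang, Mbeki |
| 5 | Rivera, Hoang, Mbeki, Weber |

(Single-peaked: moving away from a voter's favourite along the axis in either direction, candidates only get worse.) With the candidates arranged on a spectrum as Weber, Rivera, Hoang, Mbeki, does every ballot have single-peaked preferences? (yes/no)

Axis positions: Weber=1, Rivera=2, Hoang=3, Mbeki=4.
Bloc 1 (peak Hoang at position 3): ranking walks positions 3-2-4-1, expanding outward from the peak — single-peaked.
Bloc 2 (peak Hoang at position 3): ranking walks positions 3-4-2-1, expanding outward from the peak — single-peaked.
Bloc 3 (peak Mbeki at position 4): ranking walks positions 4-3-2-1, expanding outward from the peak — single-peaked.
Bloc 4 (peak Rivera at position 2): ranking walks positions 2-3-1-4, expanding outward from the peak — single-peaked.
Bloc 5 (peak Weber at position 1): ranking walks positions 1-2-3-4, expanding outward from the peak — single-peaked.
Bloc 6 (peak Rivera at position 2): ranking walks positions 2-1-3-4, expanding outward from the peak — single-peaked.
Bloc 7 (peak Rivera at position 2): ranking walks positions 2-3-4-1, expanding outward from the peak — single-peaked.
Every ranking is single-peaked on this axis.

yes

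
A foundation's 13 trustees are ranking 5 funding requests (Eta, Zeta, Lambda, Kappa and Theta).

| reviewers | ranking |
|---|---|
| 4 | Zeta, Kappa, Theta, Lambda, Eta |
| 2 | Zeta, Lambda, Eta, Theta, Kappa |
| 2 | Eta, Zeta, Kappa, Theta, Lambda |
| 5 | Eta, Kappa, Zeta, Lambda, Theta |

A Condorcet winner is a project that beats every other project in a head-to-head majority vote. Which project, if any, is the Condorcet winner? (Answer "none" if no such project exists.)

Check each pair by majority over 13 ballots:
Eta vs Zeta: 2+5 = 7 for Eta, 6 for Zeta — Eta by 7–6.
Eta vs Lambda: 7 to 6, Eta.
Eta vs Kappa: 2+2+5 = 9 for Eta, 4 for Kappa — Eta by 9–4.
Eta vs Theta: Eta, 9–4.
Zeta–Lambda: Zeta 13–0.
Zeta vs Kappa: 8 to 5, Zeta.
Zeta vs Theta: 4+2+2+5 = 13 for Zeta, 0 for Theta — Zeta by 13–0.
Lambda vs Kappa: Lambda is ranked higher on 2 ballots, Kappa on 11. Kappa wins 11–2.
Lambda–Theta: Lambda 7–6.
Kappa–Theta: Kappa 11–2.
Eta beats each of Zeta, Lambda, Kappa, Theta — Eta is the Condorcet winner.

Eta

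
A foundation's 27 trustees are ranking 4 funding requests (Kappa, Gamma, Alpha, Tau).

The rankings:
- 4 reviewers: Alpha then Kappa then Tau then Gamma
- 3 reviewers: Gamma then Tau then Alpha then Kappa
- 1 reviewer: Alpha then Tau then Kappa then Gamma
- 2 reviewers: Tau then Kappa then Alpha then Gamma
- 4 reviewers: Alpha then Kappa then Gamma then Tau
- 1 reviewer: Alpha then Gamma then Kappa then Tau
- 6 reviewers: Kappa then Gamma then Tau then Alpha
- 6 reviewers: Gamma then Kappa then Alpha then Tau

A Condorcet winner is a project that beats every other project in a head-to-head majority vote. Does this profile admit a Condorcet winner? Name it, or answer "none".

Kappa

Check each pair by majority over 27 ballots:
Kappa vs Gamma: 4+1+2+4+6 = 17 for Kappa, 10 for Gamma — Kappa by 17–10.
Kappa vs Alpha: Kappa preferred on 2+6+6 = 14 ballots; Kappa wins 14–13.
Kappa vs Tau: Kappa is ranked higher on 4+4+1+6+6 = 21 ballots, Tau on 6. Kappa wins 21–6.
Gamma vs Alpha: Gamma is ranked higher on 3+6+6 = 15 ballots, Alpha on 12. Gamma wins 15–12.
Gamma vs Tau: 20 to 7, Gamma.
Alpha vs Tau: 16 to 11, Alpha.
Only Kappa has no losses; Kappa is the Condorcet winner.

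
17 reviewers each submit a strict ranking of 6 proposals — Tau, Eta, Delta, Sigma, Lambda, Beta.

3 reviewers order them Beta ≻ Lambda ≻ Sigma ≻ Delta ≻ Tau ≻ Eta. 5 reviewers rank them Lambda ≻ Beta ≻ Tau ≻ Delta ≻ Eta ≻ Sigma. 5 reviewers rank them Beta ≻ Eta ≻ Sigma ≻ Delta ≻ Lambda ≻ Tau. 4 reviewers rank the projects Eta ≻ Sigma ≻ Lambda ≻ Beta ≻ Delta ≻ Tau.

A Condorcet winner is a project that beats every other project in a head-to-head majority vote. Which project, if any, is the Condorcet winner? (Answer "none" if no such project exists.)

none

Check each pair by majority over 17 ballots:
Tau vs Eta: Tau preferred on 3+5 = 8 ballots; Eta wins 9–8.
Tau vs Delta: 5 to 12, Delta.
Tau vs Sigma: 5 for Tau, 12 for Sigma — Sigma by 12–5.
Tau vs Lambda: 0 for Tau, 17 for Lambda — Lambda by 17–0.
Tau vs Beta: Tau preferred on 0 ballots; Beta wins 17–0.
Eta vs Delta: 9 to 8, Eta.
Eta vs Sigma: Eta is ranked higher on 5+5+4 = 14 ballots, Sigma on 3. Eta wins 14–3.
Eta vs Lambda: 9 to 8, Eta.
Eta vs Beta: Eta preferred on 4 ballots; Beta wins 13–4.
Delta vs Sigma: 5 for Delta, 12 for Sigma — Sigma by 12–5.
Delta vs Lambda: 5 for Delta, 12 for Lambda — Lambda by 12–5.
Delta vs Beta: Delta is ranked higher on 0 ballots, Beta on 17. Beta wins 17–0.
Sigma vs Lambda: Sigma preferred on 5+4 = 9 ballots; Sigma wins 9–8.
Sigma vs Beta: Sigma preferred on 4 ballots; Beta wins 13–4.
Lambda vs Beta: Lambda is ranked higher on 5+4 = 9 ballots, Beta on 8. Lambda wins 9–8.
Every project loses at least once (Tau loses to Eta; Eta loses to Beta; Delta loses to Eta; Sigma loses to Eta; Lambda loses to Eta; Beta loses to Lambda). The majority relation contains the cycle Eta beats Lambda beats Beta beats Eta, so there is no Condorcet winner.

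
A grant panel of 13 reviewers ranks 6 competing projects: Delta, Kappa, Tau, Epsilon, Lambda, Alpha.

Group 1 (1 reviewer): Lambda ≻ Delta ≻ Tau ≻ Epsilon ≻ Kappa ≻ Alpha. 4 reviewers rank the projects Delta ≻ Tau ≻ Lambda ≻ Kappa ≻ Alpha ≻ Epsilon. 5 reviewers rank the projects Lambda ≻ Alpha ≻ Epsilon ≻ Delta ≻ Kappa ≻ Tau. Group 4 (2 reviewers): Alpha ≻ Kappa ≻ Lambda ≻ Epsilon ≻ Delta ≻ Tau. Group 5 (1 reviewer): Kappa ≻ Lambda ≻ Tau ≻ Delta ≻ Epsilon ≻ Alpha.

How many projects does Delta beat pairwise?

2

Delta against each rival (13 reviewers):
Delta–Kappa: Delta 10–3.
Delta vs Tau: 1+4+5+2 = 12 for Delta, 1 for Tau — Delta by 12–1.
Delta–Epsilon: Epsilon 7–6.
Delta vs Lambda: Lambda, 9–4.
Delta vs Alpha: Alpha, 7–6.
Delta beats Kappa, Tau; loses to Epsilon, Lambda, Alpha — 2 pairwise wins.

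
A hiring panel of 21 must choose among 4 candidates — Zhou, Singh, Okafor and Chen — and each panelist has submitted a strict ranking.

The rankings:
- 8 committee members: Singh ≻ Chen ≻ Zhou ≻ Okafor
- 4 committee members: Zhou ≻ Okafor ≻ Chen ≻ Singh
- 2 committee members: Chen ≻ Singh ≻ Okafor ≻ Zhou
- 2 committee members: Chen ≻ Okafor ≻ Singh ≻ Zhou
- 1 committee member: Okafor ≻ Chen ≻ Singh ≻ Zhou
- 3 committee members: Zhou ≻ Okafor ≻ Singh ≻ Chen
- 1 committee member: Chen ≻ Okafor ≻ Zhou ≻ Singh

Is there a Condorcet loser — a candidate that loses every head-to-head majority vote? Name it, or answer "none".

none

Head-to-head results (21 committee members):
Zhou vs Singh: Singh, 13–8.
Zhou–Okafor: Zhou 15–6.
Zhou vs Chen: Zhou is ranked higher on 4+3 = 7 ballots, Chen on 14. Chen wins 14–7.
Singh vs Okafor: 8+2 = 10 for Singh, 11 for Okafor — Okafor by 11–10.
Singh vs Chen: 8+3 = 11 for Singh, 10 for Chen — Singh by 11–10.
Okafor vs Chen: 4+1+3 = 8 for Okafor, 13 for Chen — Chen by 13–8.
Each candidate has at least one pairwise win (Zhou beats Okafor; Singh beats Zhou; Okafor beats Singh; Chen beats Zhou) — no Condorcet loser.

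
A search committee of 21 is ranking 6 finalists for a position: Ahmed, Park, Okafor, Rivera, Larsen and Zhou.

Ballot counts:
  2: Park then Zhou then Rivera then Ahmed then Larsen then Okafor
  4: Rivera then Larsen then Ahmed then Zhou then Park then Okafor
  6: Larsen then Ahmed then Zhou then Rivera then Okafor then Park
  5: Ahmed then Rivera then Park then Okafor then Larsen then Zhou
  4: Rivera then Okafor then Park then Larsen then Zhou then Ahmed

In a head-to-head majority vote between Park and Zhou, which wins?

Park

Ballots ranking Park above Zhou: 2 + 5 + 4 = 11.
Ballots ranking Zhou above Park: 21 − 11 = 10.
Park wins the head-to-head 11–10.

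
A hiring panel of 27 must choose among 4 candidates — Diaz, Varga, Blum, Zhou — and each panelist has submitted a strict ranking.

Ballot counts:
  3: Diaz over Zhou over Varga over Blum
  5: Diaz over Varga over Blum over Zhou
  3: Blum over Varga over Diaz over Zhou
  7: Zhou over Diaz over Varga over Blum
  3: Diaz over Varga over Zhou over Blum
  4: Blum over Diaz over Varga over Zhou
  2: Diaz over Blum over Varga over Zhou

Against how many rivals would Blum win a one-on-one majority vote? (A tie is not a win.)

Blum against each rival (27 committee members):
Blum vs Diaz: Diaz, 20–7.
Blum vs Varga: Blum preferred on 3+4+2 = 9 ballots; Varga wins 18–9.
Blum vs Zhou: 14 to 13, Blum.
Blum beats Zhou; loses to Diaz, Varga — 1 pairwise win.

1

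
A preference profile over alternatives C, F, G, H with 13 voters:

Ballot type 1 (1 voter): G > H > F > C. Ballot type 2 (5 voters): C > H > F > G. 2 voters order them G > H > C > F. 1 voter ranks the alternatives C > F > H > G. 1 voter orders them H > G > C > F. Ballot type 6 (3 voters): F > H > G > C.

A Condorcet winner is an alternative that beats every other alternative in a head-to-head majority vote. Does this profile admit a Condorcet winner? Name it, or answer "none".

H

Check each pair by majority over 13 ballots:
C vs F: C preferred on 5+2+1+1 = 9 ballots; C wins 9–4.
C vs G: C preferred on 5+1 = 6 ballots; G wins 7–6.
C vs H: C is ranked higher on 5+1 = 6 ballots, H on 7. H wins 7–6.
F vs G: F is ranked higher on 5+1+3 = 9 ballots, G on 4. F wins 9–4.
F vs H: 1+3 = 4 for F, 9 for H — H by 9–4.
G vs H: G preferred on 1+2 = 3 ballots; H wins 10–3.
H wins every pairwise contest, so H is the Condorcet winner.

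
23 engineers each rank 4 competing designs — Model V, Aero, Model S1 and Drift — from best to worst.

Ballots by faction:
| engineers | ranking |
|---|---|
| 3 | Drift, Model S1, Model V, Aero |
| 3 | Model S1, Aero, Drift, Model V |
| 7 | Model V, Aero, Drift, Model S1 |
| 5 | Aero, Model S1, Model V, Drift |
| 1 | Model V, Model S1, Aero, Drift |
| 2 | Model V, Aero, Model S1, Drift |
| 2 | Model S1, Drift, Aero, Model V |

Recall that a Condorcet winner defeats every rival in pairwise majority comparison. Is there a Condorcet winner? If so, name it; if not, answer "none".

none

Pairwise majorities:
Model V–Aero: Model V 13–10.
Model V vs Model S1: Model S1, 13–10.
Model V vs Drift: Model V, 15–8.
Aero–Model S1: Aero 14–9.
Aero vs Drift: Aero, 18–5.
Model S1 vs Drift: Model S1, 13–10.
No design is unbeaten: Model V loses to Model S1; Aero loses to Model V; Model S1 loses to Aero; Drift loses to Model V. In particular Model V → Aero → Model S1 → Model V is a majority cycle — no Condorcet winner exists.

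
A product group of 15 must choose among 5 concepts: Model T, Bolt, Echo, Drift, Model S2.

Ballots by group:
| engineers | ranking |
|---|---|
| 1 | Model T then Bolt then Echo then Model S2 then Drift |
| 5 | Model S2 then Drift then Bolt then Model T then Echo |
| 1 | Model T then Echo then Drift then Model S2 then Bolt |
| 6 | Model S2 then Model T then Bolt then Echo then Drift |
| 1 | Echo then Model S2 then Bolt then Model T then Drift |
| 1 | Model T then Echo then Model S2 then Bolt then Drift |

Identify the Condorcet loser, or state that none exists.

Drift

Head-to-head results (15 engineers):
Model T–Bolt: Model T 9–6.
Model T vs Echo: Model T is ranked higher on 1+5+1+6+1 = 14 ballots, Echo on 1. Model T wins 14–1.
Model T vs Drift: 10 to 5, Model T.
Model T–Model S2: Model S2 12–3.
Bolt vs Echo: Bolt wins 12–3.
Bolt vs Drift: Bolt, 9–6.
Bolt vs Model S2: Bolt is ranked higher on 1 ballot, Model S2 on 14. Model S2 wins 14–1.
Echo vs Drift: Echo, 10–5.
Echo vs Model S2: 1+1+1+1 = 4 for Echo, 11 for Model S2 — Model S2 by 11–4.
Drift vs Model S2: Drift is ranked higher on 1 ballot, Model S2 on 14. Model S2 wins 14–1.
Only Drift has no wins; Drift is the Condorcet loser.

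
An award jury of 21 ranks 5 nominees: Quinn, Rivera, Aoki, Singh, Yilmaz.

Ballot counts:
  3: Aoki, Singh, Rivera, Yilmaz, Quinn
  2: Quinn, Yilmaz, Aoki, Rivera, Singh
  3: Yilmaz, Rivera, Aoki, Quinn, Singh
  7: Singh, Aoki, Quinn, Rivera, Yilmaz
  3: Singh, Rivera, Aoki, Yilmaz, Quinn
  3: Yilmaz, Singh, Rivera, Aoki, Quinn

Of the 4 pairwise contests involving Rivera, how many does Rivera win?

Rivera against each rival (21 jurors):
Rivera vs Quinn: Rivera is ranked higher on 3+3+3+3 = 12 ballots, Quinn on 9. Rivera wins 12–9.
Rivera vs Aoki: Rivera is ranked higher on 3+3+3 = 9 ballots, Aoki on 12. Aoki wins 12–9.
Rivera vs Singh: Singh, 16–5.
Rivera–Yilmaz: Rivera 13–8.
Rivera beats Quinn, Yilmaz; loses to Aoki, Singh — 2 pairwise wins.

2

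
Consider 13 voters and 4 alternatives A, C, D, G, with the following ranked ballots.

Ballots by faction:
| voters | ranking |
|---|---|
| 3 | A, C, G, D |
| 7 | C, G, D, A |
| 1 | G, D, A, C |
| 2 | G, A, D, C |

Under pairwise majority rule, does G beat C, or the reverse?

C

Ballots ranking G above C: 1 + 2 = 3.
Ballots ranking C above G: 13 − 3 = 10.
C wins the head-to-head 10–3.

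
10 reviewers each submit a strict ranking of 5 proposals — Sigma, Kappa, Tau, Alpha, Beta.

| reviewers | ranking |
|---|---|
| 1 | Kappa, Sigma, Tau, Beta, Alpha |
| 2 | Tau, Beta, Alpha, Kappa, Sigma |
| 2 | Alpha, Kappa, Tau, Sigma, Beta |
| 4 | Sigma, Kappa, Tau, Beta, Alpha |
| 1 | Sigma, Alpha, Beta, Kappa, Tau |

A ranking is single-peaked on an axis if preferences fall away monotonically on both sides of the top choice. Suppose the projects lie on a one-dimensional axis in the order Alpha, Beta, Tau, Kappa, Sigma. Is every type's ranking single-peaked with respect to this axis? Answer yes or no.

no

Axis positions: Alpha=1, Beta=2, Tau=3, Kappa=4, Sigma=5.
Type 1 (peak Kappa at position 4): ranking walks positions 4-5-3-2-1, expanding outward from the peak — single-peaked.
Type 2 (peak Tau at position 3): ranking walks positions 3-2-1-4-5, expanding outward from the peak — single-peaked.
Type 3: ranking walks positions 1-4-3-5-2; Kappa is ranked above Beta even though Beta lies between Kappa and the peak Alpha on the axis — preferences dip and rise again. Not single-peaked.
Type 4 (peak Sigma at position 5): ranking walks positions 5-4-3-2-1, expanding outward from the peak — single-peaked.
Type 5: ranking walks positions 5-1-2-4-3; Alpha is ranked above Kappa even though Kappa lies between Alpha and the peak Sigma on the axis — preferences dip and rise again. Not single-peaked.
Type 3 violates single-peakedness, so the profile is not single-peaked on this axis.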